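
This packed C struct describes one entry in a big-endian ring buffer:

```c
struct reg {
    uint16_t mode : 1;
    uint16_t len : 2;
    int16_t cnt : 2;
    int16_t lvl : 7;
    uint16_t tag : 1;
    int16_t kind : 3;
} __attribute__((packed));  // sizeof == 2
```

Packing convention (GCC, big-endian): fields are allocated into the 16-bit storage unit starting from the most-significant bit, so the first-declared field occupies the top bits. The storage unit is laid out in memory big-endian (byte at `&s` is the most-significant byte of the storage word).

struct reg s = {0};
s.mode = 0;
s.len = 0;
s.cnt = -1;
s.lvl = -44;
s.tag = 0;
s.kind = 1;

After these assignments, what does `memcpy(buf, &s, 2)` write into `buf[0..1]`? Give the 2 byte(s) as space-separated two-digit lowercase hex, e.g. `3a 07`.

mode (1b) val=0 bits=0x0 at bit 15: 0x0000
len (2b) val=0 bits=0x0 at bit 13: 0x0000
cnt (2b) val=-1 bits=0x3 at bit 11: 0x1800
lvl (7b) val=-44 bits=0x54 at bit 4: 0x1d40
tag (1b) val=0 bits=0x0 at bit 3: 0x1d40
kind (3b) val=1 bits=0x1 at bit 0: 0x1d41
word = 0x1d41 → big-endian bytes:
  [0]=0x1d  [1]=0x41

1d 41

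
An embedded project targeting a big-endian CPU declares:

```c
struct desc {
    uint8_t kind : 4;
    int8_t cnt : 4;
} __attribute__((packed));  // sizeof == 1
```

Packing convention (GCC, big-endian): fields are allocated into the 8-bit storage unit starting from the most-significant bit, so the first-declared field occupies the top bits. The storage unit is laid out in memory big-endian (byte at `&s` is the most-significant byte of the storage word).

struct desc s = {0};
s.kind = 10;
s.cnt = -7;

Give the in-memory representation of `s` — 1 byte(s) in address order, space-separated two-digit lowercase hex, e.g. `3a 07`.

kind:4 = 10 → 0xa << 4 → word 0xa0
cnt:4 = -7 → 0x9 << 0 → word 0xa9
word = 0xa9 → big-endian bytes:
  [0]=0xa9

a9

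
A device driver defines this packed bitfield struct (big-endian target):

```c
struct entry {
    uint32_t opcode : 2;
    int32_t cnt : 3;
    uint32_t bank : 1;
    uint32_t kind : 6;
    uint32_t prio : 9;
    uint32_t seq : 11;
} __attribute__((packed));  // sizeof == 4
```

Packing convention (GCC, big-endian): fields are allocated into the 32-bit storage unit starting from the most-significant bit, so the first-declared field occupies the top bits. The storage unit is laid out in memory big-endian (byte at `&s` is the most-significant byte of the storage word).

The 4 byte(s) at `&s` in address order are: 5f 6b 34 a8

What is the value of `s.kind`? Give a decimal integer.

[0]=0x5f [1]=0x6b [2]=0x34 [3]=0xa8 (big-endian) → word 0x5f6b34a8
opcode [30+:2] = (word>>30) & 0x3 = 1
cnt [27+:3] = (word>>27) & 0x7 = 3
bank [26+:1] = (word>>26) & 0x1 = 1
kind [20+:6] = (word>>20) & 0x3f = 54  ←
prio [11+:9] = (word>>11) & 0x1ff = 358
seq [0+:11] = (word>>0) & 0x7ff = 1192

54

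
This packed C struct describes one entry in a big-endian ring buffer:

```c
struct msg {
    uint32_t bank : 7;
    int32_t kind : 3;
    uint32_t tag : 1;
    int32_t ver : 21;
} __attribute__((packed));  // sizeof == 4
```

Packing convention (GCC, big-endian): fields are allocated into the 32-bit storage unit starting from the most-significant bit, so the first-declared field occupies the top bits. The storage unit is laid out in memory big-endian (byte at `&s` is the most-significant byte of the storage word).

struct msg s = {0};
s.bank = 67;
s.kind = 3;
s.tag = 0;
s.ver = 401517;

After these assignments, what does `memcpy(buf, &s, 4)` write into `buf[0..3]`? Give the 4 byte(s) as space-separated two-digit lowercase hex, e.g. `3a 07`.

bank (7b) val=67 bits=0x43 at bit 25: 0x86000000
kind (3b) val=3 bits=0x3 at bit 22: 0x86c00000
tag (1b) val=0 bits=0x0 at bit 21: 0x86c00000
ver (21b) val=401517 bits=0x6206d at bit 0: 0x86c6206d
word = 0x86c6206d → big-endian bytes:
  [0]=0x86  [1]=0xc6  [2]=0x20  [3]=0x6d

86 c6 20 6d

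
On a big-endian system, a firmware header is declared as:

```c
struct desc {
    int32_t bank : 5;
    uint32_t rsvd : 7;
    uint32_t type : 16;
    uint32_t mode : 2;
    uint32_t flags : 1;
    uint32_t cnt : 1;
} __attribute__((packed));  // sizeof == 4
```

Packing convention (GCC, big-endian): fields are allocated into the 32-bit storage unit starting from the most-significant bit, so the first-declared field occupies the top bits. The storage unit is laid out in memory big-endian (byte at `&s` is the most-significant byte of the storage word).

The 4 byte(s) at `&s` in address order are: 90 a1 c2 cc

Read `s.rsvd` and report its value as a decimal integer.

[0]=0x90 [1]=0xa1 [2]=0xc2 [3]=0xcc (big-endian) → word 0x90a1c2cc
bank [27+:5] = (word>>27) & 0x1f = 18
rsvd [20+:7] = (word>>20) & 0x7f = 10  ←
type [4+:16] = (word>>4) & 0xffff = 7212
mode [2+:2] = (word>>2) & 0x3 = 3
flags [1+:1] = (word>>1) & 0x1 = 0
cnt [0+:1] = (word>>0) & 0x1 = 0

10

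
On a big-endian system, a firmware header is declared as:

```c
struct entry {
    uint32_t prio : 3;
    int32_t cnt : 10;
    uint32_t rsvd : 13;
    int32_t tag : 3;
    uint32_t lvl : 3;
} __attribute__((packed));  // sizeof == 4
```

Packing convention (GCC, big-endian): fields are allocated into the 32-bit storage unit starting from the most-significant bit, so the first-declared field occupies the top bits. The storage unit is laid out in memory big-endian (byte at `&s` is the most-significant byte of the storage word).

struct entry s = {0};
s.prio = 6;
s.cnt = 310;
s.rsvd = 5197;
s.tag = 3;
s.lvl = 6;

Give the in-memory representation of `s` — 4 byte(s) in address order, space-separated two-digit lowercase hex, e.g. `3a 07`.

c9 b5 13 5e

[29+:3] prio=6 & 0x7 = 0x6; word=0xc0000000
[19+:10] cnt=310 & 0x3ff = 0x136; word=0xc9b00000
[6+:13] rsvd=5197 & 0x1fff = 0x144d; word=0xc9b51340
[3+:3] tag=3 & 0x7 = 0x3; word=0xc9b51358
[0+:3] lvl=6 & 0x7 = 0x6; word=0xc9b5135e
word = 0xc9b5135e → big-endian bytes:
  [0]=0xc9  [1]=0xb5  [2]=0x13  [3]=0x5e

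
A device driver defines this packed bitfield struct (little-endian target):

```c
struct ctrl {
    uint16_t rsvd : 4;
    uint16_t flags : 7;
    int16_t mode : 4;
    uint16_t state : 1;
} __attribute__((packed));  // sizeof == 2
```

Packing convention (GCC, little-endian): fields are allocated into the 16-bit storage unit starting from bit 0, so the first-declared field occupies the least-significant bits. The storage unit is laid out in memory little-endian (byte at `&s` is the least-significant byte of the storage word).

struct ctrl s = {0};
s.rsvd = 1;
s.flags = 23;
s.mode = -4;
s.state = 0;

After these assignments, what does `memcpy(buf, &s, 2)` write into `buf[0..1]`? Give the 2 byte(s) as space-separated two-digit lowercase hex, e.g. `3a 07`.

rsvd:4 = 1 → 0x1 << 0 → word 0x0001
flags:7 = 23 → 0x17 << 4 → word 0x0171
mode:4 = -4 → 0xc << 11 → word 0x6171
state:1 = 0 → 0x0 << 15 → word 0x6171
word = 0x6171 → little-endian bytes:
  [0]=0x71  [1]=0x61

71 61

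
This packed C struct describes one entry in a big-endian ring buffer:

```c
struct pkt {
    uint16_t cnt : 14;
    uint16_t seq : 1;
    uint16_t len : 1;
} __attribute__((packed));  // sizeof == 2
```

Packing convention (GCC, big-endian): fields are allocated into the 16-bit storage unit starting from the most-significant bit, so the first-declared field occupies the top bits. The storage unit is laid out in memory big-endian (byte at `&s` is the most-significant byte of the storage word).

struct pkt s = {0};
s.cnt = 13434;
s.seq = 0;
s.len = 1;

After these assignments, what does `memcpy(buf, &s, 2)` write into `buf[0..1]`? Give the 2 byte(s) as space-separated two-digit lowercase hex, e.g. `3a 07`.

cnt:14 = 13434 → 0x347a << 2 → word 0xd1e8
seq:1 = 0 → 0x0 << 1 → word 0xd1e8
len:1 = 1 → 0x1 << 0 → word 0xd1e9
word = 0xd1e9 → big-endian bytes:
  [0]=0xd1  [1]=0xe9

d1 e9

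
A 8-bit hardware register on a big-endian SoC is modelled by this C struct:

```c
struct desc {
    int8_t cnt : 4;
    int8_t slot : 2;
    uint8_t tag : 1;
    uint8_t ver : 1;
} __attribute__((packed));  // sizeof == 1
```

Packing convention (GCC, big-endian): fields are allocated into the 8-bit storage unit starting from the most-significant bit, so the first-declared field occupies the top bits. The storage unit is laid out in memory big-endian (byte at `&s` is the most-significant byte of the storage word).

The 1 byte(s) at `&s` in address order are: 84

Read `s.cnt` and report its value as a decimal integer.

[0]=0x84 (big-endian) → word 0x84
cnt:4 @ bit 4 → (0x84>>4)&0xf = 0x8  ←
slot:2 @ bit 2 → (0x84>>2)&0x3 = 0x1
tag:1 @ bit 1 → (0x84>>1)&0x1 = 0x0
ver:1 @ bit 0 → (0x84>>0)&0x1 = 0x0
cnt signed 4b, MSB=1: 8 - 16 = -8

-8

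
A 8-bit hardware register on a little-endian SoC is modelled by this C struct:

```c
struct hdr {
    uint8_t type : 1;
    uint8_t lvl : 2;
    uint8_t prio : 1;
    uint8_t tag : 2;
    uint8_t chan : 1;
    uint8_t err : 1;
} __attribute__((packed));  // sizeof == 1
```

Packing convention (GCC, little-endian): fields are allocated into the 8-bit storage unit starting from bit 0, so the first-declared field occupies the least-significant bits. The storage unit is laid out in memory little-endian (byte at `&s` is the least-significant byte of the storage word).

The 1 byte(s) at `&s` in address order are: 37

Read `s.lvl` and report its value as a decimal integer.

[0]=0x37 (little-endian) → word 0x37
type [0+:1] = (word>>0) & 0x1 = 1
lvl [1+:2] = (word>>1) & 0x3 = 3  ←
prio [3+:1] = (word>>3) & 0x1 = 0
tag [4+:2] = (word>>4) & 0x3 = 3
chan [6+:1] = (word>>6) & 0x1 = 0
err [7+:1] = (word>>7) & 0x1 = 0

3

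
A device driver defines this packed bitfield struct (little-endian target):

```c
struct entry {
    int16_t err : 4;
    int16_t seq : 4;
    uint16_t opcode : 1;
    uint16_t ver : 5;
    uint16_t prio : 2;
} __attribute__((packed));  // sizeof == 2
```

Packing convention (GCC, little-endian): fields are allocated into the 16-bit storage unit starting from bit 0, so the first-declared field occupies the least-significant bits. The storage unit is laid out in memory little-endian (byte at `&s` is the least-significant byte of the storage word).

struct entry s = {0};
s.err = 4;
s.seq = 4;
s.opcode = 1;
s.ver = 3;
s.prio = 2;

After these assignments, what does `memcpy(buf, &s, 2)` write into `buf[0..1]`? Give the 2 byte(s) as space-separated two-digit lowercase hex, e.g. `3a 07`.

44 87

err:4 = 4 → 0x4 << 0 → word 0x0004
seq:4 = 4 → 0x4 << 4 → word 0x0044
opcode:1 = 1 → 0x1 << 8 → word 0x0144
ver:5 = 3 → 0x3 << 9 → word 0x0744
prio:2 = 2 → 0x2 << 14 → word 0x8744
word = 0x8744 → little-endian bytes:
  [0]=0x44  [1]=0x87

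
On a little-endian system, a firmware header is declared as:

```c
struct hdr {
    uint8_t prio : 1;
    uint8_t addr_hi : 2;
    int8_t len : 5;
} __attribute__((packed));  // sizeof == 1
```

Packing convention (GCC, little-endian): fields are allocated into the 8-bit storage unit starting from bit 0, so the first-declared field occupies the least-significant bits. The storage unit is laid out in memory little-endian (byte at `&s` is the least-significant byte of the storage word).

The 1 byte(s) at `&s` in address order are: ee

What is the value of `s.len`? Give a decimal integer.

[0]=0xee (little-endian) → word 0xee
prio:1 @ bit 0 → (0xee>>0)&0x1 = 0x0
addr_hi:2 @ bit 1 → (0xee>>1)&0x3 = 0x3
len:5 @ bit 3 → (0xee>>3)&0x1f = 0x1d  ←
len signed 5b, MSB=1: 29 - 32 = -3

-3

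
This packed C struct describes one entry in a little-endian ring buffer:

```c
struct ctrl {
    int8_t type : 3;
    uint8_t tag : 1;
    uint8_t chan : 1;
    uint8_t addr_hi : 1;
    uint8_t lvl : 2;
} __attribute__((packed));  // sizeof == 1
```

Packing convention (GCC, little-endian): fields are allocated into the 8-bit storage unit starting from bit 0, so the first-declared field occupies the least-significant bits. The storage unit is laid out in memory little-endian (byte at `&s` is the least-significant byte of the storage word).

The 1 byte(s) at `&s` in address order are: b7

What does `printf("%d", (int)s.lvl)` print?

2

[0]=0xb7 (little-endian) → word 0xb7
type:3 @ bit 0 → (0xb7>>0)&0x7 = 0x7
tag:1 @ bit 3 → (0xb7>>3)&0x1 = 0x0
chan:1 @ bit 4 → (0xb7>>4)&0x1 = 0x1
addr_hi:1 @ bit 5 → (0xb7>>5)&0x1 = 0x1
lvl:2 @ bit 6 → (0xb7>>6)&0x3 = 0x2  ←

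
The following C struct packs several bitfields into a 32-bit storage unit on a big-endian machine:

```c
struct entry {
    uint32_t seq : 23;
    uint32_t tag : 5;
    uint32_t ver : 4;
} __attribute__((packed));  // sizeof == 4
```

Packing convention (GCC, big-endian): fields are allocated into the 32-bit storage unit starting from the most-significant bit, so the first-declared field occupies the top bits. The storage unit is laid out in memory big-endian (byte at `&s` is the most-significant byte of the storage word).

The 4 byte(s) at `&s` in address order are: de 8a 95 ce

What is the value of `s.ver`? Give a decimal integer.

[0]=0xde [1]=0x8a [2]=0x95 [3]=0xce (big-endian) → word 0xde8a95ce
seq:23 @ bit 9 → (0xde8a95ce>>9)&0x7fffff = 0x6f454a
tag:5 @ bit 4 → (0xde8a95ce>>4)&0x1f = 0x1c
ver:4 @ bit 0 → (0xde8a95ce>>0)&0xf = 0xe  ←

14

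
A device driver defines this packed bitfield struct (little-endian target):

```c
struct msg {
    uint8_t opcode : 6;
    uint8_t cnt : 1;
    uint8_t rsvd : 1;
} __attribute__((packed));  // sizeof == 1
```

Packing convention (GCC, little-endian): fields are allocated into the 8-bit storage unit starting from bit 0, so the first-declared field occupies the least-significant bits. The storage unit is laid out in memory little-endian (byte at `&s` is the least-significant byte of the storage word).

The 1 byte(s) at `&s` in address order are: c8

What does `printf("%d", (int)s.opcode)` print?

8

[0]=0xc8 (little-endian) → word 0xc8
opcode:6 @ bit 0 → (0xc8>>0)&0x3f = 0x8  ←
cnt:1 @ bit 6 → (0xc8>>6)&0x1 = 0x1
rsvd:1 @ bit 7 → (0xc8>>7)&0x1 = 0x1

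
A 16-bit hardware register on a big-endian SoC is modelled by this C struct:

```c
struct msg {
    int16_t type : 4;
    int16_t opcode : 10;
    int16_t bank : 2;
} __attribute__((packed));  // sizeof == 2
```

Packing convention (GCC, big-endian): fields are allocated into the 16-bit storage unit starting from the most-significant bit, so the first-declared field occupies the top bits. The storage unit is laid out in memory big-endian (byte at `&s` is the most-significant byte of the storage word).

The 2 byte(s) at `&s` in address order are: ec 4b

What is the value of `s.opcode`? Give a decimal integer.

[0]=0xec [1]=0x4b (big-endian) → word 0xec4b
type:4 @ bit 12 → (0xec4b>>12)&0xf = 0xe
opcode:10 @ bit 2 → (0xec4b>>2)&0x3ff = 0x312  ←
bank:2 @ bit 0 → (0xec4b>>0)&0x3 = 0x3
opcode signed 10b, MSB=1: 786 - 1024 = -238

-238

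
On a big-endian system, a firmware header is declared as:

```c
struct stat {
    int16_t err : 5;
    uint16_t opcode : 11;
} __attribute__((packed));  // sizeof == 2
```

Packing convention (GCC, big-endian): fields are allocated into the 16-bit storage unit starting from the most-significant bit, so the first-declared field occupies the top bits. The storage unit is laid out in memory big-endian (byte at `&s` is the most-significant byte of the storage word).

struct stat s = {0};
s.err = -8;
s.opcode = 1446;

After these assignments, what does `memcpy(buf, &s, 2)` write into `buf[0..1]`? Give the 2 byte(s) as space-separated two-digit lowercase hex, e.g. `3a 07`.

c5 a6

[11+:5] err=-8 & 0x1f = 0x18; word=0xc000
[0+:11] opcode=1446 & 0x7ff = 0x5a6; word=0xc5a6
word = 0xc5a6 → big-endian bytes:
  [0]=0xc5  [1]=0xa6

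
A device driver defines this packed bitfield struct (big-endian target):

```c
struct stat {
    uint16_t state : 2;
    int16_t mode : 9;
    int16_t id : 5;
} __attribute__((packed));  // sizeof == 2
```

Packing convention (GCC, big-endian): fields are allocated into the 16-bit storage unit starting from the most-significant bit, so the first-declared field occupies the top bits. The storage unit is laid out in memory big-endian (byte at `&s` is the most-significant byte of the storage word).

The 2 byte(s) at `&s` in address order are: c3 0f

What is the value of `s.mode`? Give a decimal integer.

[0]=0xc3 [1]=0x0f (big-endian) → word 0xc30f
state [14+:2] = (word>>14) & 0x3 = 3
mode [5+:9] = (word>>5) & 0x1ff = 24  ←
id [0+:5] = (word>>0) & 0x1f = 15
mode signed 9b, MSB=0: value = 24

24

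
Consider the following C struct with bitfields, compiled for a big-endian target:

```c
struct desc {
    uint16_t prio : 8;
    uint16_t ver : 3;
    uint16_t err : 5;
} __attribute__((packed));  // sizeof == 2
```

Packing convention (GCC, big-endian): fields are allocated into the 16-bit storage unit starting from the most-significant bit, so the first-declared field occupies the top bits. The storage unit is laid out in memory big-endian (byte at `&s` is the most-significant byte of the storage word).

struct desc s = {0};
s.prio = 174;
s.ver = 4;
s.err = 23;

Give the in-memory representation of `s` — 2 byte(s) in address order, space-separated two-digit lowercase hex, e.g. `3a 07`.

ae 97

[8+:8] prio=174 & 0xff = 0xae; word=0xae00
[5+:3] ver=4 & 0x7 = 0x4; word=0xae80
[0+:5] err=23 & 0x1f = 0x17; word=0xae97
word = 0xae97 → big-endian bytes:
  [0]=0xae  [1]=0x97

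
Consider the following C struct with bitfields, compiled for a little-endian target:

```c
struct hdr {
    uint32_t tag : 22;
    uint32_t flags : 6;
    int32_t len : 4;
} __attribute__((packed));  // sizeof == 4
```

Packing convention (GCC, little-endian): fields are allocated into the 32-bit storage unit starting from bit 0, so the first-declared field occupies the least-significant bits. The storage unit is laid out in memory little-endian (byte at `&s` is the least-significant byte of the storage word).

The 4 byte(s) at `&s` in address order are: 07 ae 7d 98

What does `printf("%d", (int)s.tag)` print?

[0]=0x07 [1]=0xae [2]=0x7d [3]=0x98 (little-endian) → word 0x987dae07
tag:22 @ bit 0 → (0x987dae07>>0)&0x3fffff = 0x3dae07  ←
flags:6 @ bit 22 → (0x987dae07>>22)&0x3f = 0x21
len:4 @ bit 28 → (0x987dae07>>28)&0xf = 0x9

4042247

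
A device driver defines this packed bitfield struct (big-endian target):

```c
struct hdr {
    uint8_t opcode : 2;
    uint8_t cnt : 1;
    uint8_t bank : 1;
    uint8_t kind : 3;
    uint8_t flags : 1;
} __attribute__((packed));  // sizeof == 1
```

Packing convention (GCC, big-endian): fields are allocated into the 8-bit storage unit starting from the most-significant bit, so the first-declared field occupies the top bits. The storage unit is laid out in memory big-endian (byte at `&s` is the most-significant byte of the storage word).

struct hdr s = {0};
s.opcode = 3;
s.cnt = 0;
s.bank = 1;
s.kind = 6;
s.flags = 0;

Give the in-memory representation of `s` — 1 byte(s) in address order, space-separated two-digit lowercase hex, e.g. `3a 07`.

dc

[6+:2] opcode=3 & 0x3 = 0x3; word=0xc0
[5+:1] cnt=0 & 0x1 = 0x0; word=0xc0
[4+:1] bank=1 & 0x1 = 0x1; word=0xd0
[1+:3] kind=6 & 0x7 = 0x6; word=0xdc
[0+:1] flags=0 & 0x1 = 0x0; word=0xdc
word = 0xdc → big-endian bytes:
  [0]=0xdc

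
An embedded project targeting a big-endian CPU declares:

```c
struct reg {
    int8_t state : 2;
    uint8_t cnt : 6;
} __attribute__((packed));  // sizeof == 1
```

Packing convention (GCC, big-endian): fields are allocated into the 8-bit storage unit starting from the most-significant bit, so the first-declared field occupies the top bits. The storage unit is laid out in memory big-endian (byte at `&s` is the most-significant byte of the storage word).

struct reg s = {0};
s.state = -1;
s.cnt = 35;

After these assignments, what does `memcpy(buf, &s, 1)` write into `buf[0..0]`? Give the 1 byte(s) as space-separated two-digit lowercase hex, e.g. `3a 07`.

e3

state:2 = -1 → 0x3 << 6 → word 0xc0
cnt:6 = 35 → 0x23 << 0 → word 0xe3
word = 0xe3 → big-endian bytes:
  [0]=0xe3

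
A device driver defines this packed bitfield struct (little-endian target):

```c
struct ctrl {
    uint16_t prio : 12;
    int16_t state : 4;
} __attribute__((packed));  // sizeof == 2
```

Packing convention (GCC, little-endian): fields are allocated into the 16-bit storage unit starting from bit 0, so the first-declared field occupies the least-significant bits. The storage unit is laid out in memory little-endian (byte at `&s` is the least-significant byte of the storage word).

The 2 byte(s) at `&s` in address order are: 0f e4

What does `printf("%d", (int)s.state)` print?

[0]=0x0f [1]=0xe4 (little-endian) → word 0xe40f
prio:12 @ bit 0 → (0xe40f>>0)&0xfff = 0x40f
state:4 @ bit 12 → (0xe40f>>12)&0xf = 0xe  ←
state signed 4b, MSB=1: 14 - 16 = -2

-2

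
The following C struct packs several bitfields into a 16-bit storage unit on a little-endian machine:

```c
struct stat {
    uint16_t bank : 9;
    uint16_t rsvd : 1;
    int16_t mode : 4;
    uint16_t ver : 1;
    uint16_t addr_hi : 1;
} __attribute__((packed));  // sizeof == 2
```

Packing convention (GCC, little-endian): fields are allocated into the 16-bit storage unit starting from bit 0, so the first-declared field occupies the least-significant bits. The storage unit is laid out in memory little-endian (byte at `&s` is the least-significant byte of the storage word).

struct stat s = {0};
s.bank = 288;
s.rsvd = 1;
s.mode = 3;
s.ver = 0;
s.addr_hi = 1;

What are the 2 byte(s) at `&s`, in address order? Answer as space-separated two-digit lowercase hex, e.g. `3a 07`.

20 8f

bank:9 = 288 → 0x120 << 0 → word 0x0120
rsvd:1 = 1 → 0x1 << 9 → word 0x0320
mode:4 = 3 → 0x3 << 10 → word 0x0f20
ver:1 = 0 → 0x0 << 14 → word 0x0f20
addr_hi:1 = 1 → 0x1 << 15 → word 0x8f20
word = 0x8f20 → little-endian bytes:
  [0]=0x20  [1]=0x8f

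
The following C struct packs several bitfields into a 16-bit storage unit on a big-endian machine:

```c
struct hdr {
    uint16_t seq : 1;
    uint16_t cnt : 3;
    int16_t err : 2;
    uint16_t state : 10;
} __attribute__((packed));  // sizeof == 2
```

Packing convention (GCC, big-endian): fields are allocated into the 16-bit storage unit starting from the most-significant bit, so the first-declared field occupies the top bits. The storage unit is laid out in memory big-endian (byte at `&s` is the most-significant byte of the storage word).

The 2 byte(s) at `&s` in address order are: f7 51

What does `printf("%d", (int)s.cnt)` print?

7

[0]=0xf7 [1]=0x51 (big-endian) → word 0xf751
seq [15+:1] = (word>>15) & 0x1 = 1
cnt [12+:3] = (word>>12) & 0x7 = 7  ←
err [10+:2] = (word>>10) & 0x3 = 1
state [0+:10] = (word>>0) & 0x3ff = 849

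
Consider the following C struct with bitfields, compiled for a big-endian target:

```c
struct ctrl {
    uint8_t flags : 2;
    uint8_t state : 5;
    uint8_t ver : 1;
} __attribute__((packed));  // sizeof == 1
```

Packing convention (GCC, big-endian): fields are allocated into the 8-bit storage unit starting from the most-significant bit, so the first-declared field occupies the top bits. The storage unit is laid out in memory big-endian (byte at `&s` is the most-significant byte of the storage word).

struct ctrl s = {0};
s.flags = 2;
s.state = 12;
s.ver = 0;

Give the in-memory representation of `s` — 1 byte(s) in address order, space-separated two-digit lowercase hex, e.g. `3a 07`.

flags (2b) val=2 bits=0x2 at bit 6: 0x80
state (5b) val=12 bits=0xc at bit 1: 0x98
ver (1b) val=0 bits=0x0 at bit 0: 0x98
word = 0x98 → big-endian bytes:
  [0]=0x98

98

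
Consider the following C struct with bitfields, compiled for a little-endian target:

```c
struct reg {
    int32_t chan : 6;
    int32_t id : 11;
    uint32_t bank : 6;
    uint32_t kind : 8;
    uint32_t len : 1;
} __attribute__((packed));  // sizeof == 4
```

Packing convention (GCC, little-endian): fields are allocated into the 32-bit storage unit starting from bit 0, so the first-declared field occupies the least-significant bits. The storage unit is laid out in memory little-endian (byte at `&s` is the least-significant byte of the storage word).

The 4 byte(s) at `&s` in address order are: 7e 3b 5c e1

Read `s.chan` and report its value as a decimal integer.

-2

[0]=0x7e [1]=0x3b [2]=0x5c [3]=0xe1 (little-endian) → word 0xe15c3b7e
chan [0+:6] = (word>>0) & 0x3f = 62  ←
id [6+:11] = (word>>6) & 0x7ff = 237
bank [17+:6] = (word>>17) & 0x3f = 46
kind [23+:8] = (word>>23) & 0xff = 194
len [31+:1] = (word>>31) & 0x1 = 1
chan signed 6b, MSB=1: 62 - 64 = -2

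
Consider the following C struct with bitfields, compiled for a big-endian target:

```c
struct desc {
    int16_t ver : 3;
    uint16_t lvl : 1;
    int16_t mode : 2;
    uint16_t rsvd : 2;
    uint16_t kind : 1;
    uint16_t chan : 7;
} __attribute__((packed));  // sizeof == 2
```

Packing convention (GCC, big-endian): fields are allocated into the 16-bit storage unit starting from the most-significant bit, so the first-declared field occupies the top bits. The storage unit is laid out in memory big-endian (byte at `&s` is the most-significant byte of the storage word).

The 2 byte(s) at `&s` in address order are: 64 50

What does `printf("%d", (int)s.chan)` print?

[0]=0x64 [1]=0x50 (big-endian) → word 0x6450
ver [13+:3] = (word>>13) & 0x7 = 3
lvl [12+:1] = (word>>12) & 0x1 = 0
mode [10+:2] = (word>>10) & 0x3 = 1
rsvd [8+:2] = (word>>8) & 0x3 = 0
kind [7+:1] = (word>>7) & 0x1 = 0
chan [0+:7] = (word>>0) & 0x7f = 80  ←

80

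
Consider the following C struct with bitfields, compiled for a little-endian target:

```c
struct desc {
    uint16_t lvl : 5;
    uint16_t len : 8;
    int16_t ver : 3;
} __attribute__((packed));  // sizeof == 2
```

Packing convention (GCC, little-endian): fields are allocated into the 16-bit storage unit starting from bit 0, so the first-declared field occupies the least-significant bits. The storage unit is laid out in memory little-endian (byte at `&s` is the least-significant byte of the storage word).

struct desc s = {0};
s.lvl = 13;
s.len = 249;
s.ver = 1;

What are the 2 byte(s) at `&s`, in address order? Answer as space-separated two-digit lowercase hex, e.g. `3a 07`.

2d 3f

lvl (5b) val=13 bits=0xd at bit 0: 0x000d
len (8b) val=249 bits=0xf9 at bit 5: 0x1f2d
ver (3b) val=1 bits=0x1 at bit 13: 0x3f2d
word = 0x3f2d → little-endian bytes:
  [0]=0x2d  [1]=0x3f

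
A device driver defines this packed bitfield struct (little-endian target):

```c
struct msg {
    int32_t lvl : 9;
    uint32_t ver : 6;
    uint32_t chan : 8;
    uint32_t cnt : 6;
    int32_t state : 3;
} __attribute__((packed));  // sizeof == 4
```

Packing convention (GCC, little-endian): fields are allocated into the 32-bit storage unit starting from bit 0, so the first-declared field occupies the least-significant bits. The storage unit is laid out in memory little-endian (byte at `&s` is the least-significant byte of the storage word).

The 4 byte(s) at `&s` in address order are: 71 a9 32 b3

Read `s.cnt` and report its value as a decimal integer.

[0]=0x71 [1]=0xa9 [2]=0x32 [3]=0xb3 (little-endian) → word 0xb332a971
lvl [0+:9] = (word>>0) & 0x1ff = 369
ver [9+:6] = (word>>9) & 0x3f = 20
chan [15+:8] = (word>>15) & 0xff = 101
cnt [23+:6] = (word>>23) & 0x3f = 38  ←
state [29+:3] = (word>>29) & 0x7 = 5

38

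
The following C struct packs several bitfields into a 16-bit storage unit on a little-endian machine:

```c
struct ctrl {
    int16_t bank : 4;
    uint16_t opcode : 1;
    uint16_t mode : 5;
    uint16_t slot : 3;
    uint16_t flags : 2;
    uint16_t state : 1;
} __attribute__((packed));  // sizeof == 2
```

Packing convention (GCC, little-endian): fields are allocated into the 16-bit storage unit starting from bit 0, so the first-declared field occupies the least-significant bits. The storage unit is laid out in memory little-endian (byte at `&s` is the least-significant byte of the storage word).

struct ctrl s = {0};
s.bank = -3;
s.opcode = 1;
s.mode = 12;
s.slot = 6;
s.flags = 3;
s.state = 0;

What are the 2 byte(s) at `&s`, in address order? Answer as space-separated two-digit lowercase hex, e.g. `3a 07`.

9d 79

[0+:4] bank=-3 & 0xf = 0xd; word=0x000d
[4+:1] opcode=1 & 0x1 = 0x1; word=0x001d
[5+:5] mode=12 & 0x1f = 0xc; word=0x019d
[10+:3] slot=6 & 0x7 = 0x6; word=0x199d
[13+:2] flags=3 & 0x3 = 0x3; word=0x799d
[15+:1] state=0 & 0x1 = 0x0; word=0x799d
word = 0x799d → little-endian bytes:
  [0]=0x9d  [1]=0x79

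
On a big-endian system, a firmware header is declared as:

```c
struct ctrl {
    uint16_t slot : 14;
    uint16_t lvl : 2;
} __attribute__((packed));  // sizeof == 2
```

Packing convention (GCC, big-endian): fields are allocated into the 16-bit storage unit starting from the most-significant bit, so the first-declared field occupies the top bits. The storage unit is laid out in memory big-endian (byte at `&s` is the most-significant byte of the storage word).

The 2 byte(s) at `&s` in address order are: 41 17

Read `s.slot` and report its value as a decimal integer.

4165

[0]=0x41 [1]=0x17 (big-endian) → word 0x4117
slot:14 @ bit 2 → (0x4117>>2)&0x3fff = 0x1045  ←
lvl:2 @ bit 0 → (0x4117>>0)&0x3 = 0x3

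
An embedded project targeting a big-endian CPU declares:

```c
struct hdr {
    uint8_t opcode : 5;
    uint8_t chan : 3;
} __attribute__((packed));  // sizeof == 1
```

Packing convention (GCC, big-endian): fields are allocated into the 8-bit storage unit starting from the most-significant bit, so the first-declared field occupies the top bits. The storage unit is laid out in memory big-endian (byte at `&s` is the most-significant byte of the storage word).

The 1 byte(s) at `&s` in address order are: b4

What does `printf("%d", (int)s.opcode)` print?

22

[0]=0xb4 (big-endian) → word 0xb4
opcode [3+:5] = (word>>3) & 0x1f = 22  ←
chan [0+:3] = (word>>0) & 0x7 = 4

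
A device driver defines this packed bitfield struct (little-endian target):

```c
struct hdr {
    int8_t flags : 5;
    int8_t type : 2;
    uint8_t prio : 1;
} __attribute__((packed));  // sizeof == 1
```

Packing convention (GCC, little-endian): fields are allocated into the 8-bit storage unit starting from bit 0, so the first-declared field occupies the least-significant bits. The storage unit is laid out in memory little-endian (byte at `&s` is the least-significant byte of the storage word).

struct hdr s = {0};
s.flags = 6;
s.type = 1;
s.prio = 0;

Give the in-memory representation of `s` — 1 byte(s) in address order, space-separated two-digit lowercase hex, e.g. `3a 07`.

26

flags (5b) val=6 bits=0x6 at bit 0: 0x06
type (2b) val=1 bits=0x1 at bit 5: 0x26
prio (1b) val=0 bits=0x0 at bit 7: 0x26
word = 0x26 → little-endian bytes:
  [0]=0x26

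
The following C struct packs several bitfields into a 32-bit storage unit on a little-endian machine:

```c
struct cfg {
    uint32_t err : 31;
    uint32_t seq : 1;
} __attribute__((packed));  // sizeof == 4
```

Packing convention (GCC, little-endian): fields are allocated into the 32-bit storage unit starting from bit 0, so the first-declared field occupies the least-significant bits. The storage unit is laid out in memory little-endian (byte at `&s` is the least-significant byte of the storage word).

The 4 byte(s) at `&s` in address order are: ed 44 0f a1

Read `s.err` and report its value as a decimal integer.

[0]=0xed [1]=0x44 [2]=0x0f [3]=0xa1 (little-endian) → word 0xa10f44ed
err:31 @ bit 0 → (0xa10f44ed>>0)&0x7fffffff = 0x210f44ed  ←
seq:1 @ bit 31 → (0xa10f44ed>>31)&0x1 = 0x1

554648813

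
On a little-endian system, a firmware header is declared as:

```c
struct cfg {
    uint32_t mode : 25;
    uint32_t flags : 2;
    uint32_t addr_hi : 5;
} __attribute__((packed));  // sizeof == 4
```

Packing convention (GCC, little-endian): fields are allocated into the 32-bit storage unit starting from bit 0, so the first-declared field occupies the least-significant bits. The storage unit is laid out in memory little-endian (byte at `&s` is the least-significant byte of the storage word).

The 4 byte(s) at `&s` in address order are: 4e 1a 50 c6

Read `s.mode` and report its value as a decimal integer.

5249614

[0]=0x4e [1]=0x1a [2]=0x50 [3]=0xc6 (little-endian) → word 0xc6501a4e
mode:25 @ bit 0 → (0xc6501a4e>>0)&0x1ffffff = 0x501a4e  ←
flags:2 @ bit 25 → (0xc6501a4e>>25)&0x3 = 0x3
addr_hi:5 @ bit 27 → (0xc6501a4e>>27)&0x1f = 0x18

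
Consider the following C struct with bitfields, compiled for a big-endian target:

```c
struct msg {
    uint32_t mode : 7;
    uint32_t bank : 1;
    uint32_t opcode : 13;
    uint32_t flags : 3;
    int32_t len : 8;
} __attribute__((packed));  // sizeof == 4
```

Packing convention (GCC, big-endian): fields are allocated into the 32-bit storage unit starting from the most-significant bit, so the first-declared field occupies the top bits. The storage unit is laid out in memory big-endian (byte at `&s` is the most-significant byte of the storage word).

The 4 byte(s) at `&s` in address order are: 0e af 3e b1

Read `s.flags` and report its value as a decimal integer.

6

[0]=0x0e [1]=0xaf [2]=0x3e [3]=0xb1 (big-endian) → word 0x0eaf3eb1
mode [25+:7] = (word>>25) & 0x7f = 7
bank [24+:1] = (word>>24) & 0x1 = 0
opcode [11+:13] = (word>>11) & 0x1fff = 5607
flags [8+:3] = (word>>8) & 0x7 = 6  ←
len [0+:8] = (word>>0) & 0xff = 177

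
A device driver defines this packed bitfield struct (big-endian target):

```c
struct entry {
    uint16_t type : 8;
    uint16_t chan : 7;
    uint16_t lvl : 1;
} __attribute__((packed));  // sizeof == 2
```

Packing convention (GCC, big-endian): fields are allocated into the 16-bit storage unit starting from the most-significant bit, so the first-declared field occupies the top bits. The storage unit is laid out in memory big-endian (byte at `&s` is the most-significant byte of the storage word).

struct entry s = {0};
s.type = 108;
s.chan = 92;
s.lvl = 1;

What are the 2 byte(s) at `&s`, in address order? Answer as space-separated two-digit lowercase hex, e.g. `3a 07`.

type:8 = 108 → 0x6c << 8 → word 0x6c00
chan:7 = 92 → 0x5c << 1 → word 0x6cb8
lvl:1 = 1 → 0x1 << 0 → word 0x6cb9
word = 0x6cb9 → big-endian bytes:
  [0]=0x6c  [1]=0xb9

6c b9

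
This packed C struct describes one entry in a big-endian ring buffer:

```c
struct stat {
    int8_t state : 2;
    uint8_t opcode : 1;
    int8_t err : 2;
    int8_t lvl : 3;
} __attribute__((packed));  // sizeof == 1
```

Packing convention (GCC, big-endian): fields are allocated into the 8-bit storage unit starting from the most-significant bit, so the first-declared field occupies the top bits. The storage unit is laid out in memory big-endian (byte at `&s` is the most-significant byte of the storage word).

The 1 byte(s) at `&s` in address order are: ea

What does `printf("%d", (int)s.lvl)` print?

2

[0]=0xea (big-endian) → word 0xea
state:2 @ bit 6 → (0xea>>6)&0x3 = 0x3
opcode:1 @ bit 5 → (0xea>>5)&0x1 = 0x1
err:2 @ bit 3 → (0xea>>3)&0x3 = 0x1
lvl:3 @ bit 0 → (0xea>>0)&0x7 = 0x2  ←
lvl signed 3b, MSB=0: value = 2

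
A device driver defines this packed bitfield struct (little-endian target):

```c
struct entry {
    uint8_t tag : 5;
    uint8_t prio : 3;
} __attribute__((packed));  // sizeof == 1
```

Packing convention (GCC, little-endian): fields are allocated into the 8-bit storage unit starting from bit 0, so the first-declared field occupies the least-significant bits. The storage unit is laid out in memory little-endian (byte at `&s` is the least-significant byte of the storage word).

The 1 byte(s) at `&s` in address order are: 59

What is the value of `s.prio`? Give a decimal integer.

2

[0]=0x59 (little-endian) → word 0x59
tag [0+:5] = (word>>0) & 0x1f = 25
prio [5+:3] = (word>>5) & 0x7 = 2  ←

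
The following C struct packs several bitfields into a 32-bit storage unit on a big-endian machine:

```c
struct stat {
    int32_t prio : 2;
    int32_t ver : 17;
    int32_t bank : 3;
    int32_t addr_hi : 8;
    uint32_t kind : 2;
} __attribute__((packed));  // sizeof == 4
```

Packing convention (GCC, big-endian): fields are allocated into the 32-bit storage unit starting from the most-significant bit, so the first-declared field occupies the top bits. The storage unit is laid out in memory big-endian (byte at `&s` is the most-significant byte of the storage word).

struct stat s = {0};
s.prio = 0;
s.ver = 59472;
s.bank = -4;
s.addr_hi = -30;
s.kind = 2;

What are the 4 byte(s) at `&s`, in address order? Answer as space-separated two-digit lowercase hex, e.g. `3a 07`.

1d 0a 13 8a

prio:2 = 0 → 0x0 << 30 → word 0x00000000
ver:17 = 59472 → 0xe850 << 13 → word 0x1d0a0000
bank:3 = -4 → 0x4 << 10 → word 0x1d0a1000
addr_hi:8 = -30 → 0xe2 << 2 → word 0x1d0a1388
kind:2 = 2 → 0x2 << 0 → word 0x1d0a138a
word = 0x1d0a138a → big-endian bytes:
  [0]=0x1d  [1]=0x0a  [2]=0x13  [3]=0x8a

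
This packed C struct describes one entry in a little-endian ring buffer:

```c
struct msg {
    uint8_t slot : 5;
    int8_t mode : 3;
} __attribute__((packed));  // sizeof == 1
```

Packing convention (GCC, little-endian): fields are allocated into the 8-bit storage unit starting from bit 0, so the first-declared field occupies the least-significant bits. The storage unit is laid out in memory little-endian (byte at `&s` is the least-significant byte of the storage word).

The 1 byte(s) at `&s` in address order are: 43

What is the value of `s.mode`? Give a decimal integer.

[0]=0x43 (little-endian) → word 0x43
slot [0+:5] = (word>>0) & 0x1f = 3
mode [5+:3] = (word>>5) & 0x7 = 2  ←
mode signed 3b, MSB=0: value = 2

2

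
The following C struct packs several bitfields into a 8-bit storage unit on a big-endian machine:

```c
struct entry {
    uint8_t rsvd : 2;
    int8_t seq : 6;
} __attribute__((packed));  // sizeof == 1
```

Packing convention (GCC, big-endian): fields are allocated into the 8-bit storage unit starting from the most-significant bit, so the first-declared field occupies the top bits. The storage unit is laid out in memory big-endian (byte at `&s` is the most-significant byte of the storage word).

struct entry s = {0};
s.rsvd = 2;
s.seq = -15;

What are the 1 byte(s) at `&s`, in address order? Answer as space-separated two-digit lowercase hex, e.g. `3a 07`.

b1

rsvd:2 = 2 → 0x2 << 6 → word 0x80
seq:6 = -15 → 0x31 << 0 → word 0xb1
word = 0xb1 → big-endian bytes:
  [0]=0xb1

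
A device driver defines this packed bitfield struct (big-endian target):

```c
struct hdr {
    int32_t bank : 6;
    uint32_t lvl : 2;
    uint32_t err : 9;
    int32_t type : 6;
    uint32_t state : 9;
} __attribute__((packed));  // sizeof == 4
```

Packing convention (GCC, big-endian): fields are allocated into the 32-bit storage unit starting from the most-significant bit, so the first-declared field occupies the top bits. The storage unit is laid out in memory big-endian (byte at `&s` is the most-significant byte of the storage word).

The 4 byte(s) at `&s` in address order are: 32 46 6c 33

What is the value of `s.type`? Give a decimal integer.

[0]=0x32 [1]=0x46 [2]=0x6c [3]=0x33 (big-endian) → word 0x32466c33
bank [26+:6] = (word>>26) & 0x3f = 12
lvl [24+:2] = (word>>24) & 0x3 = 2
err [15+:9] = (word>>15) & 0x1ff = 140
type [9+:6] = (word>>9) & 0x3f = 54  ←
state [0+:9] = (word>>0) & 0x1ff = 51
type signed 6b, MSB=1: 54 - 64 = -10

-10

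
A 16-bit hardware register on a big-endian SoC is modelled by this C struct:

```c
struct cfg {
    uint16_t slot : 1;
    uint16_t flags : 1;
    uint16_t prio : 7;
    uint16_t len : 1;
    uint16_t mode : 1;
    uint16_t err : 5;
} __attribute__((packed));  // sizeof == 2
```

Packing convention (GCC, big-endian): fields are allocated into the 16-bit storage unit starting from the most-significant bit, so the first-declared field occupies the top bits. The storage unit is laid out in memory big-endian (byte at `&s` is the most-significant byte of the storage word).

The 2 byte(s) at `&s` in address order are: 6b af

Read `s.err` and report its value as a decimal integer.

15

[0]=0x6b [1]=0xaf (big-endian) → word 0x6baf
slot [15+:1] = (word>>15) & 0x1 = 0
flags [14+:1] = (word>>14) & 0x1 = 1
prio [7+:7] = (word>>7) & 0x7f = 87
len [6+:1] = (word>>6) & 0x1 = 0
mode [5+:1] = (word>>5) & 0x1 = 1
err [0+:5] = (word>>0) & 0x1f = 15  ←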